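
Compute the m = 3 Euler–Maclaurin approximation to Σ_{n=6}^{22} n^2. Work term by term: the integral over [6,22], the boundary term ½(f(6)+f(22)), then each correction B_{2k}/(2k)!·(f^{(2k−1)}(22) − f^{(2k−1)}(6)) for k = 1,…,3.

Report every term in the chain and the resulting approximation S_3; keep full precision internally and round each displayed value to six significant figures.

S_3 ≈ 3740.00

The integral term ∫_6^22 x^2 dx = 3477.33.
Boundary: ½(f(6) + f(22)) = ½(36.0000 + 484.000) = 260.000.
Running total after boundary: 3737.33.
k=1: B_{2}/(2)! × [f^{(1)}(22) − f^{(1)}(6)] = 1/12 × (44.0000 − 12.0000) = 2.66667.
After k=1: 3740.00.
k=2: B_{4}/(4)! × [f^{(3)}(22) − f^{(3)}(6)] = −1/720 × (0.00000 − 0.00000) = 0.00000.
After k=2: 3740.00.
k=3: B_{6}/(6)! × [f^{(5)}(22) − f^{(5)}(6)] = 1/30240 × (0.00000 − 0.00000) = 0.00000.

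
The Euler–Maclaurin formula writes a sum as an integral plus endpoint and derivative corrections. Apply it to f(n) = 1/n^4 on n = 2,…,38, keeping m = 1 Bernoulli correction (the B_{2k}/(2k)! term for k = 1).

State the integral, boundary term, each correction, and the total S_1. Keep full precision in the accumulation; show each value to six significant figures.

S_1 ≈ 0.0833275

Integral: ∫_2^38 1/x^4 dx = 0.0416606.
Endpoint term: (f(2) + f(38))/2 = (0.0625000 + 4.79585e-07)/2 = 0.0312502.
Integral + boundary = 0.0729108.
k=1: B_{2}/(2)! × [f^{(1)}(38) − f^{(1)}(2)] = 1/12 × (-5.04826e-08 − (-0.125000)) = 0.0104167.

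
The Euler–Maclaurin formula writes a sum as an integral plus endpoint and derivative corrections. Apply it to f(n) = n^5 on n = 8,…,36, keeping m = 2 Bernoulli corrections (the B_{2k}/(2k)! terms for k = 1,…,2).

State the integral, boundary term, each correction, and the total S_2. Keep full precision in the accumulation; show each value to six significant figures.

S_2 ≈ 3.93701e+08

The integral term ∫_8^36 x^5 dx = 3.62753e+08.
Endpoint term: (f(8) + f(36))/2 = (32768.0 + 6.04662e+07)/2 = 3.02495e+07.
Integral + boundary = 3.93003e+08.
Order-1 term: 1/12 · (8.39808e+06 − 20480.0) = 698133.
Partial sum through k=1: 3.93701e+08.
Order-2 term: −1/720 · (77760.0 − 3840.00) = -102.667.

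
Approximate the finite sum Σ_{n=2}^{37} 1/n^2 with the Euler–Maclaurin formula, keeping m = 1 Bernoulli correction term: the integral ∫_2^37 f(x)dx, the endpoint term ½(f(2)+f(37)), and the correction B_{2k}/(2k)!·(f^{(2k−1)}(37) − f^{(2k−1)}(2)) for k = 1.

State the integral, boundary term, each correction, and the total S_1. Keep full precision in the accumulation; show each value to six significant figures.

Integral: ∫_2^37 1/x^2 dx = 0.472973.
Boundary: ½(f(2) + f(37)) = ½(0.250000 + 0.000730460) = 0.125365.
Integral + boundary = 0.598338.
k=1: B_{2}/(2)! × [f^{(1)}(37) − f^{(1)}(2)] = 1/12 × (-3.94843e-05 − (-0.250000)) = 0.0208300.

S_1 ≈ 0.619168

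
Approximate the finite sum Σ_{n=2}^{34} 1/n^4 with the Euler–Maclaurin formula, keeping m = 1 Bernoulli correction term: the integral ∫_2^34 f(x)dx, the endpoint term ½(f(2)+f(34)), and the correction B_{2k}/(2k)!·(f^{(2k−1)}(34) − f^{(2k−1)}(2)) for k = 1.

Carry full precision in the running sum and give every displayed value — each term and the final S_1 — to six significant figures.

The integral term ∫_2^34 1/x^4 dx = 0.0416582.
½[f(2) + f(34)] = ½[0.0625000 + 7.48315e-07] = 0.0312504.
Running total after boundary: 0.0729086.
k=1: B_{2}/(2)! × [f^{(1)}(34) − f^{(1)}(2)] = 1/12 × (-8.80370e-08 − (-0.125000)) = 0.0104167.

S_1 ≈ 0.0833252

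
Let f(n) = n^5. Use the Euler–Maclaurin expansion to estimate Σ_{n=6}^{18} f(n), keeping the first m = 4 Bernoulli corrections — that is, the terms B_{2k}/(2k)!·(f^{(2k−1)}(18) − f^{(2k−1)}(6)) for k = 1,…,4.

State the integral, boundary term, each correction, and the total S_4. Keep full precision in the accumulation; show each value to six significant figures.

S_4 ≈ 6.65278e+06

∫_6^18 x^5 dx evaluates to 5.66093e+06.
Boundary: ½(f(6) + f(18)) = ½(7776.00 + 1.88957e+06) = 948672.
Integral + boundary = 6.60960e+06.
k=1: B_{2}/(2)! × [f^{(1)}(18) − f^{(1)}(6)] = 1/12 × (524880 − 6480.00) = 43200.0.
After k=1: 6.65280e+06.
k=2: B_{4}/(4)! × [f^{(3)}(18) − f^{(3)}(6)] = −1/720 × (19440.0 − 2160.00) = -24.0000.
After k=2: 6.65278e+06.
k=3: B_{6}/(6)! × [f^{(5)}(18) − f^{(5)}(6)] = 1/30240 × (120.000 − 120.000) = 0.00000.
After k=3: 6.65278e+06.
k=4: B_{8}/(8)! × [f^{(7)}(18) − f^{(7)}(6)] = −1/1209600 × (0.00000 − 0.00000) = 0.00000.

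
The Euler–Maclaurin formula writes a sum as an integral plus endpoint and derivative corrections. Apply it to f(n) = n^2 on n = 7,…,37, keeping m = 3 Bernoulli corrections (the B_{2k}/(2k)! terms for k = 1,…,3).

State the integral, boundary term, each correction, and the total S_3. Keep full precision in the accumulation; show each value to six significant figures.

The integral term ∫_7^37 x^2 dx = 16770.0.
Boundary: ½(f(7) + f(37)) = ½(49.0000 + 1369.00) = 709.000.
Integral + boundary = 17479.0.
k=1: B_{2}/(2)! × [f^{(1)}(37) − f^{(1)}(7)] = 1/12 × (74.0000 − 14.0000) = 5.00000.
Partial sum through k=1: 17484.0.
k=2: B_{4}/(4)! × [f^{(3)}(37) − f^{(3)}(7)] = −1/720 × (0.00000 − 0.00000) = 0.00000.
Partial sum through k=2: 17484.0.
k=3: B_{6}/(6)! × [f^{(5)}(37) − f^{(5)}(7)] = 1/30240 × (0.00000 − 0.00000) = 0.00000.

S_3 ≈ 17484.0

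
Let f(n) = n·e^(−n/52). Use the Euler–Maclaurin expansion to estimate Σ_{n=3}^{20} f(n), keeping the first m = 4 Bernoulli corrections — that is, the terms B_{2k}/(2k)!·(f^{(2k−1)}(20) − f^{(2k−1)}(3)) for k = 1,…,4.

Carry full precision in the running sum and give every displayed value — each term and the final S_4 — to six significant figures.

S_4 ≈ 159.266

Integral: ∫_3^20 x·e^(−x/52) dx = 151.082.
Boundary: ½(f(3) + f(20)) = ½(2.83182 + 13.6142) = 8.22303.
Integral + boundary = 159.305.
k=1: B_{2}/(2)! × [f^{(1)}(20) − f^{(1)}(3)] = 1/12 × (0.418900 − 0.889482) = -0.0392152.
Partial sum through k=1: 159.266.
k=2: B_{4}/(4)! × [f^{(3)}(20) − f^{(3)}(3)] = −1/720 × (0.000658404 − 0.00102713) = 5.12121e-07.
Partial sum through k=2: 159.266.
k=3: B_{6}/(6)! × [f^{(5)}(20) − f^{(5)}(3)] = 1/30240 × (4.29693e-07 − 6.38059e-07) = -6.89042e-12.
Partial sum through k=3: 159.266.
k=4: B_{8}/(8)! × [f^{(7)}(20) − f^{(7)}(3)] = −1/1209600 × (2.27771e-10 − 3.31458e-10) = 8.57199e-17.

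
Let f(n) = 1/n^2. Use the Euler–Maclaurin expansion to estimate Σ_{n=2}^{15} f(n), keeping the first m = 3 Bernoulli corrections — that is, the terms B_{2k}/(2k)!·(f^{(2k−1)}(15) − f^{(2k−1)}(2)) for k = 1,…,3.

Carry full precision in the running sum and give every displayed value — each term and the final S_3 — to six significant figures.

Integral: ∫_2^15 1/x^2 dx = 0.433333.
½[f(2) + f(15)] = ½[0.250000 + 0.00444444] = 0.127222.
So far: 0.560556.
Order-1 term: 1/12 · (-0.000592593 − (-0.250000)) = 0.0207840.
After k=1: 0.581340.
Order-2 term: −1/720 · (-3.16049e-05 − (-0.750000)) = -0.00104162.
After k=2: 0.580298.
Order-3 term: 1/30240 · (-4.21399e-06 − (-5.62500)) = 0.000186012.

S_3 ≈ 0.580484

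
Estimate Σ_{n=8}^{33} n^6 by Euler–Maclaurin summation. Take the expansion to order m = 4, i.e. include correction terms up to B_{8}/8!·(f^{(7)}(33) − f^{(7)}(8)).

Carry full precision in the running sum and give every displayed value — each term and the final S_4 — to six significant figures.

S_4 ≈ 6.75346e+09

Integral: ∫_8^33 x^6 dx = 6.08805e+09.
Endpoint term: (f(8) + f(33))/2 = (262144 + 1.29147e+09)/2 = 6.45865e+08.
Running total after boundary: 6.73391e+09.
Correction k=1: B_{2}/2! · (f^{(1)}(33) − f^{(1)}(8)) = 1/12 · (2.34812e+08 − 196608) = 1.95513e+07.
Running total after k=1: 6.75347e+09.
Correction k=2: B_{4}/4! · (f^{(3)}(33) − f^{(3)}(8)) = −1/720 · (4.31244e+06 − 61440.0) = -5904.17.
Running total after k=2: 6.75346e+09.
Correction k=3: B_{6}/6! · (f^{(5)}(33) − f^{(5)}(8)) = 1/30240 · (23760.0 − 5760.00) = 0.595238.
Running total after k=3: 6.75346e+09.
Correction k=4: B_{8}/8! · (f^{(7)}(33) − f^{(7)}(8)) = −1/1209600 · (0.00000 − 0.00000) = 0.00000.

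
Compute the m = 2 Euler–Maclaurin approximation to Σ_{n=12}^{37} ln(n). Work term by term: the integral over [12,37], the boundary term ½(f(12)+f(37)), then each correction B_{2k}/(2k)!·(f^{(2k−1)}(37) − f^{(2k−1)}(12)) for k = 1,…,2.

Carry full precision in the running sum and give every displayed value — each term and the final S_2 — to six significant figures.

Integral: ∫_12^37 ln(x) dx = 78.7851.
Endpoint term: (f(12) + f(37))/2 = (2.48491 + 3.61092)/2 = 3.04791.
So far: 81.8330.
Order-1 term: 1/12 · (0.0270270 − 0.0833333) = -0.00469219.
Partial sum through k=1: 81.8283.
Order-2 term: −1/720 · (3.94843e-05 − 0.00115741) = 1.55267e-06.

S_2 ≈ 81.8283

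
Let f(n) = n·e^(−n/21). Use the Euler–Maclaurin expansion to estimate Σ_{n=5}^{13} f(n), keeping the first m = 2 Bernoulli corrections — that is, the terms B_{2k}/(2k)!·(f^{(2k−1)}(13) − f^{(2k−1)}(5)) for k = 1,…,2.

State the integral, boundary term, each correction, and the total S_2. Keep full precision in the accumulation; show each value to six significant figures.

S_2 ≈ 51.2967

The integral term ∫_5^13 x·e^(−x/21) dx = 45.8594.
Boundary: ½(f(5) + f(13)) = ½(3.94064 + 6.99994) = 5.47029.
Running total after boundary: 51.3297.
Order-1 term: 1/12 · (0.205126 − 0.600478) = -0.0329460.
After k=1: 51.2967.
Order-2 term: −1/720 · (0.00290712 − 0.00493590) = 2.81775e-06.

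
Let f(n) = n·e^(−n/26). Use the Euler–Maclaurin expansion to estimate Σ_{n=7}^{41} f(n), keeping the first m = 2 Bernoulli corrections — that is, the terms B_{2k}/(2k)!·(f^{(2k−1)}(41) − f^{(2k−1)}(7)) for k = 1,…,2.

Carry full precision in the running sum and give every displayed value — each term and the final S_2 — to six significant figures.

The integral term ∫_7^41 x·e^(−x/26) dx = 295.569.
Boundary: ½(f(7) + f(41)) = ½(5.34777 + 8.47100) = 6.90939.
Integral + boundary = 302.479.
Correction k=1: B_{2}/2! · (f^{(1)}(41) − f^{(1)}(7)) = 1/12 · (-0.119198 − 0.558284) = -0.0564568.
Partial sum through k=1: 302.422.
Correction k=2: B_{4}/4! · (f^{(3)}(41) − f^{(3)}(7)) = −1/720 · (0.000434943 − 0.00308612) = 3.68219e-06.

S_2 ≈ 302.422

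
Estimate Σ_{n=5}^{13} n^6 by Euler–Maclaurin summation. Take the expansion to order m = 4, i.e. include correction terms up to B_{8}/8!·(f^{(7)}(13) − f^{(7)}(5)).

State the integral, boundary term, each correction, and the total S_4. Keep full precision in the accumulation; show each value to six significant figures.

S_4 ≈ 1.15579e+07

The integral term ∫_5^13 x^6 dx = 8.95291e+06.
Boundary: ½(f(5) + f(13)) = ½(15625.0 + 4.82681e+06) = 2.42122e+06.
So far: 1.13741e+07.
Order-1 term: 1/12 · (2.22776e+06 − 18750.0) = 184084.
Running total after k=1: 1.15582e+07.
Order-2 term: −1/720 · (263640 − 15000.0) = -345.333.
Running total after k=2: 1.15579e+07.
Order-3 term: 1/30240 · (9360.00 − 3600.00) = 0.190476.
Running total after k=3: 1.15579e+07.
Order-4 term: −1/1209600 · (0.00000 − 0.00000) = 0.00000.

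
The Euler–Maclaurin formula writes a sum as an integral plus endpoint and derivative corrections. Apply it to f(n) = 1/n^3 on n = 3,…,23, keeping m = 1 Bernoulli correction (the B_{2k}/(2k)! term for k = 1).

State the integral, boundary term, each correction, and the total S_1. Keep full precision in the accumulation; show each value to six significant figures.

The integral term ∫_3^23 1/x^3 dx = 0.0546104.
Endpoint term: (f(3) + f(23))/2 = (0.0370370 + 8.21895e-05)/2 = 0.0185596.
Integral + boundary = 0.0731700.
Correction k=1: B_{2}/2! · (f^{(1)}(23) − f^{(1)}(3)) = 1/12 · (-1.07204e-05 − (-0.0370370)) = 0.00308553.

S_1 ≈ 0.0762555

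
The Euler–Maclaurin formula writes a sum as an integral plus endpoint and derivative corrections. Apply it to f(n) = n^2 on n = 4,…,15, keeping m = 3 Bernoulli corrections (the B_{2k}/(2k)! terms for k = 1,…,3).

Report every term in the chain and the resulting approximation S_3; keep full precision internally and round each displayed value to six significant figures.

S_3 ≈ 1226.00

∫_4^15 x^2 dx evaluates to 1103.67.
Boundary: ½(f(4) + f(15)) = ½(16.0000 + 225.000) = 120.500.
Integral + boundary = 1224.17.
k=1: B_{2}/(2)! × [f^{(1)}(15) − f^{(1)}(4)] = 1/12 × (30.0000 − 8.00000) = 1.83333.
Partial sum through k=1: 1226.00.
k=2: B_{4}/(4)! × [f^{(3)}(15) − f^{(3)}(4)] = −1/720 × (0.00000 − 0.00000) = 0.00000.
Partial sum through k=2: 1226.00.
k=3: B_{6}/(6)! × [f^{(5)}(15) − f^{(5)}(4)] = 1/30240 × (0.00000 − 0.00000) = 0.00000.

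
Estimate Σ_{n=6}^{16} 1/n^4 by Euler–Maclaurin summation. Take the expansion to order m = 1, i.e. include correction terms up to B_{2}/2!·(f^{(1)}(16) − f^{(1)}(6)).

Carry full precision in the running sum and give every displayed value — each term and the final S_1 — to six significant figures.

∫_6^16 1/x^4 dx evaluates to 0.00146183.
Boundary: ½(f(6) + f(16)) = ½(0.000771605 + 1.52588e-05) = 0.000393432.
Running total after boundary: 0.00185526.
Correction k=1: B_{2}/2! · (f^{(1)}(16) − f^{(1)}(6)) = 1/12 · (-3.81470e-06 − (-0.000514403)) = 4.25490e-05.

S_1 ≈ 0.00189781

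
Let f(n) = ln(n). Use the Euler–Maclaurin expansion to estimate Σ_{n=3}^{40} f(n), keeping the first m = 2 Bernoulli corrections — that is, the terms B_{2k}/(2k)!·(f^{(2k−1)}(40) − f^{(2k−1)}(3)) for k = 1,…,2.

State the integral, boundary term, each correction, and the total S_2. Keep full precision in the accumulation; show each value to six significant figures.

Integral: ∫_3^40 ln(x) dx = 107.259.
Endpoint term: (f(3) + f(40))/2 = (1.09861 + 3.68888)/2 = 2.39375.
So far: 109.653.
Correction k=1: B_{2}/2! · (f^{(1)}(40) − f^{(1)}(3)) = 1/12 · (0.0250000 − 0.333333) = -0.0256944.
Running total after k=1: 109.627.
Correction k=2: B_{4}/4! · (f^{(3)}(40) − f^{(3)}(3)) = −1/720 · (3.12500e-05 − 0.0740741) = 0.000102837.

S_2 ≈ 109.627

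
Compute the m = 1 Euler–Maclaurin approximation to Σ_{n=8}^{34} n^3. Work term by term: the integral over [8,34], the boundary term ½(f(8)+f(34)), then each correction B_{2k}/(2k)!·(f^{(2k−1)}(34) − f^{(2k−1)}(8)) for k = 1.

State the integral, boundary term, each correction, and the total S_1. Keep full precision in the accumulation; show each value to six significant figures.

S_1 ≈ 353241

The integral term ∫_8^34 x^3 dx = 333060.
Endpoint term: (f(8) + f(34))/2 = (512.000 + 39304.0)/2 = 19908.0.
Running total after boundary: 352968.
Correction k=1: B_{2}/2! · (f^{(1)}(34) − f^{(1)}(8)) = 1/12 · (3468.00 − 192.000) = 273.000.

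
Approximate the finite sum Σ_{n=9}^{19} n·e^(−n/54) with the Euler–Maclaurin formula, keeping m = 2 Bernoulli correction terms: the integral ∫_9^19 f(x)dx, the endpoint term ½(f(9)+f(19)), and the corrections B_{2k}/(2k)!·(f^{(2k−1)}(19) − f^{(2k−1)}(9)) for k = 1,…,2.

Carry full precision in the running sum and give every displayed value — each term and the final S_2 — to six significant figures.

Integral: ∫_9^19 x·e^(−x/54) dx = 106.990.
Endpoint term: (f(9) + f(19))/2 = (7.61834 + 13.3643)/2 = 10.4913.
Integral + boundary = 117.481.
Order-1 term: 1/12 · (0.455897 − 0.705401) = -0.0207920.
After k=1: 117.460.
Order-2 term: −1/720 · (0.000638774 − 0.000822485) = 2.55153e-07.

S_2 ≈ 117.460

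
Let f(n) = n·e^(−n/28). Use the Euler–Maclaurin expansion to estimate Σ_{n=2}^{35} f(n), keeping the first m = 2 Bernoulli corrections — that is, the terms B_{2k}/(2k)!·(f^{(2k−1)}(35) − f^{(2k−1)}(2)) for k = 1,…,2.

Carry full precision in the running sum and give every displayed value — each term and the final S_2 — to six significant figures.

Integral: ∫_2^35 x·e^(−x/28) dx = 276.698.
½[f(2) + f(35)] = ½[1.86213 + 10.0277] = 5.94490.
So far: 282.643.
Order-1 term: 1/12 · (-0.0716262 − 0.864558) = -0.0780154.
Running total after k=1: 282.565.
Order-2 term: −1/720 · (0.000639520 − 0.00347791) = 3.94221e-06.

S_2 ≈ 282.565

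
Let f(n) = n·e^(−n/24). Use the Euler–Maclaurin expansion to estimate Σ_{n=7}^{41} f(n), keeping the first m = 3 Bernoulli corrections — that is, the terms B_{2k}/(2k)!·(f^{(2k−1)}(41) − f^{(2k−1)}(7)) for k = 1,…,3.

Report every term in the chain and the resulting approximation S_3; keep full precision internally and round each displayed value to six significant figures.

∫_7^41 x·e^(−x/24) dx evaluates to 273.160.
Endpoint term: (f(7) + f(41))/2 = (5.22912 + 7.42787)/2 = 6.32849.
Running total after boundary: 279.488.
k=1: B_{2}/(2)! × [f^{(1)}(41) − f^{(1)}(7)] = 1/12 × (-0.128327 − 0.529137) = -0.0547887.
Running total after k=1: 279.433.
k=2: B_{4}/(4)! × [f^{(3)}(41) − f^{(3)}(7)] = −1/720 × (0.000406264 − 0.00351245) = 4.31415e-06.
Running total after k=2: 279.433.
k=3: B_{6}/(6)! × [f^{(5)}(41) − f^{(5)}(7)] = 1/30240 × (1.79743e-06 − 1.06012e-05) = -2.91128e-10.

S_3 ≈ 279.433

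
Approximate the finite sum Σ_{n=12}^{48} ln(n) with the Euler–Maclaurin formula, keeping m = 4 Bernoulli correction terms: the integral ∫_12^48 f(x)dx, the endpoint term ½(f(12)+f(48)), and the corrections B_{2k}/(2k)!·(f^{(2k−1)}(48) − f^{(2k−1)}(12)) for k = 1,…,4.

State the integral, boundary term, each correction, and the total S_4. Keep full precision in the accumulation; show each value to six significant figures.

S_4 ≈ 123.172

The integral term ∫_12^48 ln(x) dx = 119.999.
½[f(12) + f(48)] = ½[2.48491 + 3.87120] = 3.17805.
So far: 123.177.
Correction k=1: B_{2}/2! · (f^{(1)}(48) − f^{(1)}(12)) = 1/12 · (0.0208333 − 0.0833333) = -0.00520833.
Partial sum through k=1: 123.172.
Correction k=2: B_{4}/4! · (f^{(3)}(48) − f^{(3)}(12)) = −1/720 · (1.80845e-05 − 0.00115741) = 1.58239e-06.
Partial sum through k=2: 123.172.
Correction k=3: B_{6}/6! · (f^{(5)}(48) − f^{(5)}(12)) = 1/30240 · (9.41901e-08 − 9.64506e-05) = -3.18639e-09.
Partial sum through k=3: 123.172.
Correction k=4: B_{8}/8! · (f^{(7)}(48) − f^{(7)}(12)) = −1/1209600 · (1.22643e-09 − 2.00939e-05) = 1.66110e-11.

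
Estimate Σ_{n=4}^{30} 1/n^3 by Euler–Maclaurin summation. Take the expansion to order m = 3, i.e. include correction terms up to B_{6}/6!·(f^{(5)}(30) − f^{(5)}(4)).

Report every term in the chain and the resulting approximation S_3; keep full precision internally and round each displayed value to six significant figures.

Integral: ∫_4^30 1/x^3 dx = 0.0306944.
Boundary: ½(f(4) + f(30)) = ½(0.0156250 + 3.70370e-05) = 0.00783102.
Running total after boundary: 0.0385255.
Order-1 term: 1/12 · (-3.70370e-06 − (-0.0117188)) = 0.000976254.
After k=1: 0.0395017.
Order-2 term: −1/720 · (-8.23045e-08 − (-0.0146484)) = -2.03449e-05.
After k=2: 0.0394814.
Order-3 term: 1/30240 · (-3.84088e-09 − (-0.0384521)) = 1.27157e-06.

S_3 ≈ 0.0394826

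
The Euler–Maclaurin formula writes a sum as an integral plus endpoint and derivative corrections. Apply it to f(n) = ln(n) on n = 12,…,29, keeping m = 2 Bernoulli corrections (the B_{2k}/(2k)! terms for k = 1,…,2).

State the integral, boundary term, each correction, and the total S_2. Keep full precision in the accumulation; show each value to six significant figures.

S_2 ≈ 53.7547

∫_12^29 ln(x) dx evaluates to 50.8327.
Endpoint term: (f(12) + f(29))/2 = (2.48491 + 3.36730)/2 = 2.92610.
So far: 53.7588.
Correction k=1: B_{2}/2! · (f^{(1)}(29) − f^{(1)}(12)) = 1/12 · (0.0344828 − 0.0833333) = -0.00407088.
After k=1: 53.7547.
Correction k=2: B_{4}/4! · (f^{(3)}(29) − f^{(3)}(12)) = −1/720 · (8.20042e-05 − 0.00115741) = 1.49362e-06.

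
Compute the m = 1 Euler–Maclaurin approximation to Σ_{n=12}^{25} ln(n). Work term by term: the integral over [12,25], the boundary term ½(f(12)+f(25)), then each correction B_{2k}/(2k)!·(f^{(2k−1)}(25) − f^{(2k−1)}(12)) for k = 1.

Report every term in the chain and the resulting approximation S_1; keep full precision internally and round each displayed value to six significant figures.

S_1 ≈ 40.5013

∫_12^25 ln(x) dx evaluates to 37.6530.
Boundary: ½(f(12) + f(25)) = ½(2.48491 + 3.21888) = 2.85189.
Integral + boundary = 40.5049.
k=1: B_{2}/(2)! × [f^{(1)}(25) − f^{(1)}(12)] = 1/12 × (0.0400000 − 0.0833333) = -0.00361111.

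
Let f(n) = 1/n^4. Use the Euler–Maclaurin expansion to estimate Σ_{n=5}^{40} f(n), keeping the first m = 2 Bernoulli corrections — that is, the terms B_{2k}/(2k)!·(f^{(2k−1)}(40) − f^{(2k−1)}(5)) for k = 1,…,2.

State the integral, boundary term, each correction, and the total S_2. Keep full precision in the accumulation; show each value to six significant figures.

S_2 ≈ 0.00356618

∫_5^40 1/x^4 dx evaluates to 0.00266146.
Endpoint term: (f(5) + f(40))/2 = (0.00160000 + 3.90625e-07)/2 = 0.000800195.
Running total after boundary: 0.00346165.
k=1: B_{2}/(2)! × [f^{(1)}(40) − f^{(1)}(5)] = 1/12 × (-3.90625e-08 − (-0.00128000)) = 0.000106663.
Partial sum through k=1: 0.00356832.
k=2: B_{4}/(4)! × [f^{(3)}(40) − f^{(3)}(5)] = −1/720 × (-7.32422e-10 − (-0.00153600)) = -2.13333e-06.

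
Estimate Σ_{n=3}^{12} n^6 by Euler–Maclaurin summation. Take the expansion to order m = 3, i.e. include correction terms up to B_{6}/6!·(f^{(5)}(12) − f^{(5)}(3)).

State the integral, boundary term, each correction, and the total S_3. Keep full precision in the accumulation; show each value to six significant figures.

Integral: ∫_3^12 x^6 dx = 5.11852e+06.
½[f(3) + f(12)] = ½[729.000 + 2.98598e+06] = 1.49336e+06.
Integral + boundary = 6.61187e+06.
Order-1 term: 1/12 · (1.49299e+06 − 1458.00) = 124294.
After k=1: 6.73617e+06.
Order-2 term: −1/720 · (207360 − 3240.00) = -283.500.
After k=2: 6.73588e+06.
Order-3 term: 1/30240 · (8640.00 − 2160.00) = 0.214286.

S_3 ≈ 6.73588e+06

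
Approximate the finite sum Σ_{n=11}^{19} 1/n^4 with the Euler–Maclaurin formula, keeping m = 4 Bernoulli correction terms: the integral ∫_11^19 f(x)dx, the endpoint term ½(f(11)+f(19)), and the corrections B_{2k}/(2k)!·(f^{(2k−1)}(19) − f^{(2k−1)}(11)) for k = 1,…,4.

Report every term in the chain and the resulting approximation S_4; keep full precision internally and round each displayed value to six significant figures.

The integral term ∫_11^19 1/x^4 dx = 0.000201840.
Endpoint term: (f(11) + f(19))/2 = (6.83013e-05 + 7.67336e-06)/2 = 3.79874e-05.
Running total after boundary: 0.000239828.
Order-1 term: 1/12 · (-1.61544e-06 − (-2.48369e-05)) = 1.93512e-06.
After k=1: 0.000241763.
Order-2 term: −1/720 · (-1.34247e-07 − (-6.15790e-06)) = -8.36618e-09.
After k=2: 0.000241754.
Order-3 term: 1/30240 · (-2.08251e-08 − (-2.84994e-06)) = 9.35553e-11.
After k=3: 0.000241755.
Order-4 term: −1/1209600 · (-5.19185e-09 − (-2.11979e-06)) = -1.74818e-12.

S_4 ≈ 0.000241755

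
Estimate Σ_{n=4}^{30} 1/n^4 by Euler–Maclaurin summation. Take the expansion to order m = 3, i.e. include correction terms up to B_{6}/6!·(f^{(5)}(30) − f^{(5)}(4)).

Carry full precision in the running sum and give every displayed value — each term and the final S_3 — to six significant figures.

∫_4^30 1/x^4 dx evaluates to 0.00519599.
½[f(4) + f(30)] = ½[0.00390625 + 1.23457e-06] = 0.00195374.
So far: 0.00714973.
Correction k=1: B_{2}/2! · (f^{(1)}(30) − f^{(1)}(4)) = 1/12 · (-1.64609e-07 − (-0.00390625)) = 0.000325507.
Partial sum through k=1: 0.00747524.
Correction k=2: B_{4}/4! · (f^{(3)}(30) − f^{(3)}(4)) = −1/720 · (-5.48697e-09 − (-0.00732422)) = -1.01725e-05.
Partial sum through k=2: 0.00746506.
Correction k=3: B_{6}/6! · (f^{(5)}(30) − f^{(5)}(4)) = 1/30240 · (-3.41411e-10 − (-0.0256348)) = 8.47710e-07.

S_3 ≈ 0.00746591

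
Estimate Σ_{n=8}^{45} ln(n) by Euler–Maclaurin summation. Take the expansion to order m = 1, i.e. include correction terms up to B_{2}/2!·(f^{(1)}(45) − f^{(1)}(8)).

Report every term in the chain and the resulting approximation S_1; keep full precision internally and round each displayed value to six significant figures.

Integral: ∫_8^45 ln(x) dx = 117.664.
Endpoint term: (f(8) + f(45))/2 = (2.07944 + 3.80666)/2 = 2.94305.
Running total after boundary: 120.607.
k=1: B_{2}/(2)! × [f^{(1)}(45) − f^{(1)}(8)] = 1/12 × (0.0222222 − 0.125000) = -0.00856481.

S_1 ≈ 120.599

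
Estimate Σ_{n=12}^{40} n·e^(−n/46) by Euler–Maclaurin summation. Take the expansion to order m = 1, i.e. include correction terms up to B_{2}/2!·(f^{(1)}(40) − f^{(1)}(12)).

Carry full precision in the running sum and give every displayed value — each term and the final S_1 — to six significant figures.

Integral: ∫_12^40 x·e^(−x/46) dx = 397.284.
½[f(12) + f(40)] = ½[9.24458 + 16.7653] = 13.0050.
Integral + boundary = 410.289.
k=1: B_{2}/(2)! × [f^{(1)}(40) − f^{(1)}(12)] = 1/12 × (0.0546696 − 0.569412) = -0.0428952.

S_1 ≈ 410.247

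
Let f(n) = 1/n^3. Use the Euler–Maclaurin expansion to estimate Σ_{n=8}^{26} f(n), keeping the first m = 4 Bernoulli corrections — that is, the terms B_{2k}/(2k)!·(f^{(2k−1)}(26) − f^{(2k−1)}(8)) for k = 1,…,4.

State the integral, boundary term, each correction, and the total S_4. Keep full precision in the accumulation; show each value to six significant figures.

S_4 ≈ 0.00813804

The integral term ∫_8^26 1/x^3 dx = 0.00707286.
½[f(8) + f(26)] = ½[0.00195312 + 5.68958e-05] = 0.00100501.
Running total after boundary: 0.00807787.
Correction k=1: B_{2}/2! · (f^{(1)}(26) − f^{(1)}(8)) = 1/12 · (-6.56490e-06 − (-0.000732422)) = 6.04881e-05.
Running total after k=1: 0.00813835.
Correction k=2: B_{4}/4! · (f^{(3)}(26) − f^{(3)}(8)) = −1/720 · (-1.94228e-07 − (-0.000228882)) = -3.17622e-07.
Running total after k=2: 0.00813804.
Correction k=3: B_{6}/6! · (f^{(5)}(26) − f^{(5)}(8)) = 1/30240 · (-1.20674e-08 − (-0.000150204)) = 4.96665e-09.
Running total after k=3: 0.00813804.
Correction k=4: B_{8}/8! · (f^{(7)}(26) − f^{(7)}(8)) = −1/1209600 · (-1.28529e-09 − (-0.000168979)) = -1.39697e-10.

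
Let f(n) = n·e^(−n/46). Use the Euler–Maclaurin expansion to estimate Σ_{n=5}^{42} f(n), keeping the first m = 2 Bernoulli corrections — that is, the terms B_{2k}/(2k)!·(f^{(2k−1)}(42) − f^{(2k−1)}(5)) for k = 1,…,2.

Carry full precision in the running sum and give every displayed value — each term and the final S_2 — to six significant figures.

S_2 ≈ 490.510

Integral: ∫_5^42 x·e^(−x/46) dx = 479.903.
Endpoint term: (f(5) + f(42))/2 = (4.48502 + 16.8546)/2 = 10.6698.
Integral + boundary = 490.573.
Correction k=1: B_{2}/2! · (f^{(1)}(42) − f^{(1)}(5)) = 1/12 · (0.0348957 − 0.799503) = -0.0637173.
Running total after k=1: 490.510.
Correction k=2: B_{4}/4! · (f^{(3)}(42) − f^{(3)}(5)) = −1/720 · (0.000395793 − 0.00122567) = 1.15260e-06.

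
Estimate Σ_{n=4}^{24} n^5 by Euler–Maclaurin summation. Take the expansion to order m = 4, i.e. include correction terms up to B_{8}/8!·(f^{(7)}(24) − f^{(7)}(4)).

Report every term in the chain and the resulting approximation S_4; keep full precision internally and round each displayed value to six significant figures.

The integral term ∫_4^24 x^5 dx = 3.18498e+07.
½[f(4) + f(24)] = ½[1024.00 + 7.96262e+06] = 3.98182e+06.
Running total after boundary: 3.58316e+07.
Order-1 term: 1/12 · (1.65888e+06 − 1280.00) = 138133.
Partial sum through k=1: 3.59698e+07.
Order-2 term: −1/720 · (34560.0 − 960.000) = -46.6667.
Partial sum through k=2: 3.59697e+07.
Order-3 term: 1/30240 · (120.000 − 120.000) = 0.00000.
Partial sum through k=3: 3.59697e+07.
Order-4 term: −1/1209600 · (0.00000 − 0.00000) = 0.00000.

S_4 ≈ 3.59697e+07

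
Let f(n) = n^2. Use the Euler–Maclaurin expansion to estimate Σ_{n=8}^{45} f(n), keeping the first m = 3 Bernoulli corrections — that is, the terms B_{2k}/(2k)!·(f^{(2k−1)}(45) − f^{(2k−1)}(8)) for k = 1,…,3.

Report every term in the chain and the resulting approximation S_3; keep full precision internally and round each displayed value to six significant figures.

S_3 ≈ 31255.0

∫_8^45 x^2 dx evaluates to 30204.3.
½[f(8) + f(45)] = ½[64.0000 + 2025.00] = 1044.50.
So far: 31248.8.
Correction k=1: B_{2}/2! · (f^{(1)}(45) − f^{(1)}(8)) = 1/12 · (90.0000 − 16.0000) = 6.16667.
Running total after k=1: 31255.0.
Correction k=2: B_{4}/4! · (f^{(3)}(45) − f^{(3)}(8)) = −1/720 · (0.00000 − 0.00000) = 0.00000.
Running total after k=2: 31255.0.
Correction k=3: B_{6}/6! · (f^{(5)}(45) − f^{(5)}(8)) = 1/30240 · (0.00000 − 0.00000) = 0.00000.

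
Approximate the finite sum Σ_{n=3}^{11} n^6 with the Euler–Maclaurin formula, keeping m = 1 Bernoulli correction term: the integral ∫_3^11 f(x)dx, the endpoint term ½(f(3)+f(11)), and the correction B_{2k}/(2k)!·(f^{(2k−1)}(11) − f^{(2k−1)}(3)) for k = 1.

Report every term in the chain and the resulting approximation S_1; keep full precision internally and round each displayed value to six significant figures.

S_1 ≈ 3.75012e+06

Integral: ∫_3^11 x^6 dx = 2.78357e+06.
Boundary: ½(f(3) + f(11)) = ½(729.000 + 1.77156e+06) = 886145.
Running total after boundary: 3.66971e+06.
Order-1 term: 1/12 · (966306 − 1458.00) = 80404.0.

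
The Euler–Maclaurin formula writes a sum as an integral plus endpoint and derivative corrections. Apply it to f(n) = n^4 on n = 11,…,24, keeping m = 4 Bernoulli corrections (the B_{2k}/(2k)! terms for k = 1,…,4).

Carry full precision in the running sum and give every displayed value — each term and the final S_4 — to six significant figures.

S_4 ≈ 1.73769e+06

Integral: ∫_11^24 x^4 dx = 1.56031e+06.
Boundary: ½(f(11) + f(24)) = ½(14641.0 + 331776) = 173208.
So far: 1.73352e+06.
Correction k=1: B_{2}/2! · (f^{(1)}(24) − f^{(1)}(11)) = 1/12 · (55296.0 − 5324.00) = 4164.33.
Partial sum through k=1: 1.73769e+06.
Correction k=2: B_{4}/4! · (f^{(3)}(24) − f^{(3)}(11)) = −1/720 · (576.000 − 264.000) = -0.433333.
Partial sum through k=2: 1.73769e+06.
Correction k=3: B_{6}/6! · (f^{(5)}(24) − f^{(5)}(11)) = 1/30240 · (0.00000 − 0.00000) = 0.00000.
Partial sum through k=3: 1.73769e+06.
Correction k=4: B_{8}/8! · (f^{(7)}(24) − f^{(7)}(11)) = −1/1209600 · (0.00000 − 0.00000) = 0.00000.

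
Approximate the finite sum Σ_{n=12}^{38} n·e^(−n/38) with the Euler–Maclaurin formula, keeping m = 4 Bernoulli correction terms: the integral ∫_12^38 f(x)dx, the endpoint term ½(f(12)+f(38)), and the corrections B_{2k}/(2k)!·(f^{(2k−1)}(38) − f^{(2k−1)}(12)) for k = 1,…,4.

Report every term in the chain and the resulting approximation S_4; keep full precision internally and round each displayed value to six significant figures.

S_4 ≈ 334.392

The integral term ∫_12^38 x·e^(−x/38) dx = 323.069.
Endpoint term: (f(12) + f(38))/2 = (8.75056 + 13.9794)/2 = 11.3650.
Integral + boundary = 334.434.
Order-1 term: 1/12 · (0.00000 − 0.498935) = -0.0415779.
Running total after k=1: 334.392.
Order-2 term: −1/720 · (0.000509528 − 0.00135551) = 1.17498e-06.
Running total after k=2: 334.392.
Order-3 term: 1/30240 · (7.05718e-07 − 1.63816e-06) = -3.08347e-11.
Running total after k=3: 334.392.
Order-4 term: −1/1209600 · (7.33086e-10 − 1.61884e-09) = 7.32267e-16.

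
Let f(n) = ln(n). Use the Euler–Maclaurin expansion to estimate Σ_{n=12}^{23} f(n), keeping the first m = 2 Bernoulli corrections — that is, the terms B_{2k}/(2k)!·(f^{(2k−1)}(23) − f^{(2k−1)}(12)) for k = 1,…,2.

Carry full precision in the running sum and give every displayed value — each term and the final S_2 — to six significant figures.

S_2 ≈ 34.1044

The integral term ∫_12^23 ln(x) dx = 31.2975.
Boundary: ½(f(12) + f(23)) = ½(2.48491 + 3.13549) = 2.81020.
Integral + boundary = 34.1077.
Correction k=1: B_{2}/2! · (f^{(1)}(23) − f^{(1)}(12)) = 1/12 · (0.0434783 − 0.0833333) = -0.00332126.
Partial sum through k=1: 34.1044.
Correction k=2: B_{4}/4! · (f^{(3)}(23) − f^{(3)}(12)) = −1/720 · (0.000164379 − 0.00115741) = 1.37921e-06.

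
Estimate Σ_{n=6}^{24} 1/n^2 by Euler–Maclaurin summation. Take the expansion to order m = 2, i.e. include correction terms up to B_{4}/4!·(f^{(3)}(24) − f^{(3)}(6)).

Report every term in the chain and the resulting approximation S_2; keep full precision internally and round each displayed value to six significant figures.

∫_6^24 1/x^2 dx evaluates to 0.125000.
Boundary: ½(f(6) + f(24)) = ½(0.0277778 + 0.00173611) = 0.0147569.
Integral + boundary = 0.139757.
k=1: B_{2}/(2)! × [f^{(1)}(24) − f^{(1)}(6)] = 1/12 × (-0.000144676 − (-0.00925926)) = 0.000759549.
After k=1: 0.140516.
k=2: B_{4}/(4)! × [f^{(3)}(24) − f^{(3)}(6)] = −1/720 × (-3.01408e-06 − (-0.00308642)) = -4.28251e-06.

S_2 ≈ 0.140512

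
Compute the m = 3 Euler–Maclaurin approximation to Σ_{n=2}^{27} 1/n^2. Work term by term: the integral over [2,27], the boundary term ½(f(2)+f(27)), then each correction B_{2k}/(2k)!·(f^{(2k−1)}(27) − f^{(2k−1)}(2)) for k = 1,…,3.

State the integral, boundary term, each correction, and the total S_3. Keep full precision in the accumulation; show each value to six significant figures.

∫_2^27 1/x^2 dx evaluates to 0.462963.
Boundary: ½(f(2) + f(27)) = ½(0.250000 + 0.00137174) = 0.125686.
Running total after boundary: 0.588649.
Order-1 term: 1/12 · (-0.000101611 − (-0.250000)) = 0.0208249.
Running total after k=1: 0.609474.
Order-2 term: −1/720 · (-1.67260e-06 − (-0.750000)) = -0.00104166.
Running total after k=2: 0.608432.
Order-3 term: 1/30240 · (-6.88313e-08 − (-5.62500)) = 0.000186012.

S_3 ≈ 0.608618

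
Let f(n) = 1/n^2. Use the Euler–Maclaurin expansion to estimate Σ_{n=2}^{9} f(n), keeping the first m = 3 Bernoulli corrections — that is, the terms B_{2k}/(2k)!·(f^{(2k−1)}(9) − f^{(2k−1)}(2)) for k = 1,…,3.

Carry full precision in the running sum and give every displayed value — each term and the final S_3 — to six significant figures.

The integral term ∫_2^9 1/x^2 dx = 0.388889.
Endpoint term: (f(2) + f(9))/2 = (0.250000 + 0.0123457)/2 = 0.131173.
Running total after boundary: 0.520062.
k=1: B_{2}/(2)! × [f^{(1)}(9) − f^{(1)}(2)] = 1/12 × (-0.00274348 − (-0.250000)) = 0.0206047.
Running total after k=1: 0.540666.
k=2: B_{4}/(4)! × [f^{(3)}(9) − f^{(3)}(2)] = −1/720 × (-0.000406442 − (-0.750000)) = -0.00104110.
Running total after k=2: 0.539625.
k=3: B_{6}/(6)! × [f^{(5)}(9) − f^{(5)}(2)] = 1/30240 × (-0.000150534 − (-5.62500)) = 0.000186007.

S_3 ≈ 0.539811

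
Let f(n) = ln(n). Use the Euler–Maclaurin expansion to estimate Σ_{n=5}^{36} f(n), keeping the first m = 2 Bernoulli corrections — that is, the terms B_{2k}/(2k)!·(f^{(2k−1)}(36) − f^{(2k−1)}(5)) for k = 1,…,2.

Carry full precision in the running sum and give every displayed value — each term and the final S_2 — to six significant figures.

Integral: ∫_5^36 ln(x) dx = 89.9595.
½[f(5) + f(36)] = ½[1.60944 + 3.58352] = 2.59648.
So far: 92.5560.
Correction k=1: B_{2}/2! · (f^{(1)}(36) − f^{(1)}(5)) = 1/12 · (0.0277778 − 0.200000) = -0.0143519.
Running total after k=1: 92.5416.
Correction k=2: B_{4}/4! · (f^{(3)}(36) − f^{(3)}(5)) = −1/720 · (4.28669e-05 − 0.0160000) = 2.21627e-05.

S_2 ≈ 92.5416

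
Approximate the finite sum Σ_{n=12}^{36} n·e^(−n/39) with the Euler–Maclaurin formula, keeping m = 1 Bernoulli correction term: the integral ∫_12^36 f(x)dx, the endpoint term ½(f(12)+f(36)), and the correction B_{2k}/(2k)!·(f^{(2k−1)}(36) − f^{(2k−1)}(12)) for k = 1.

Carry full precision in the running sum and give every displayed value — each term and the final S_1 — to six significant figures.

Integral: ∫_12^36 x·e^(−x/39) dx = 300.109.
Boundary: ½(f(12) + f(36)) = ½(8.82170 + 14.3026) = 11.5622.
So far: 311.672.
Correction k=1: B_{2}/2! · (f^{(1)}(36) − f^{(1)}(12)) = 1/12 · (0.0305611 − 0.508944) = -0.0398652.

S_1 ≈ 311.632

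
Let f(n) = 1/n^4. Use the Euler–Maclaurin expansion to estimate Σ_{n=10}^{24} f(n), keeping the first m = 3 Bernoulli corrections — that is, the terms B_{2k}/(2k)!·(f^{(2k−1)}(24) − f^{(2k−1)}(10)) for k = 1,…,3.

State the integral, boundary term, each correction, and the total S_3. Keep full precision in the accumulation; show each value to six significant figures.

∫_10^24 1/x^4 dx evaluates to 0.000309221.
Boundary: ½(f(10) + f(24)) = ½(0.000100000 + 3.01408e-06) = 5.15070e-05.
Running total after boundary: 0.000360728.
k=1: B_{2}/(2)! × [f^{(1)}(24) − f^{(1)}(10)] = 1/12 × (-5.02347e-07 − (-4.00000e-05)) = 3.29147e-06.
After k=1: 0.000364019.
k=2: B_{4}/(4)! × [f^{(3)}(24) − f^{(3)}(10)] = −1/720 × (-2.61639e-08 − (-1.20000e-05)) = -1.66303e-08.
After k=2: 0.000364003.
k=3: B_{6}/(6)! × [f^{(5)}(24) − f^{(5)}(10)] = 1/30240 × (-2.54371e-09 − (-6.72000e-06)) = 2.22138e-10.

S_3 ≈ 0.000364003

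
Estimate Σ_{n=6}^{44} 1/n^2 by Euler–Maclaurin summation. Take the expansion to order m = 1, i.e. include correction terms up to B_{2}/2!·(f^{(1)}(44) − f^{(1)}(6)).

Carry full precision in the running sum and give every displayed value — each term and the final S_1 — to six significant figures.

The integral term ∫_6^44 1/x^2 dx = 0.143939.
Endpoint term: (f(6) + f(44))/2 = (0.0277778 + 0.000516529)/2 = 0.0141472.
So far: 0.158087.
k=1: B_{2}/(2)! × [f^{(1)}(44) − f^{(1)}(6)] = 1/12 × (-2.34786e-05 − (-0.00925926)) = 0.000769648.

S_1 ≈ 0.158856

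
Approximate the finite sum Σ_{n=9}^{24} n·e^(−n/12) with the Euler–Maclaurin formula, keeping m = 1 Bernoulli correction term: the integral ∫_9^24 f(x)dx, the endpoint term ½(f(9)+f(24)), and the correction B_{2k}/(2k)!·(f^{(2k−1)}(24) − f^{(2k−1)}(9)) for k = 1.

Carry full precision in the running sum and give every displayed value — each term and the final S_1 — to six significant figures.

S_1 ≈ 64.3001

∫_9^24 x·e^(−x/12) dx evaluates to 60.5715.
Boundary: ½(f(9) + f(24)) = ½(4.25130 + 3.24805) = 3.74967.
Integral + boundary = 64.3212.
k=1: B_{2}/(2)! × [f^{(1)}(24) − f^{(1)}(9)] = 1/12 × (-0.135335 − 0.118092) = -0.0211189.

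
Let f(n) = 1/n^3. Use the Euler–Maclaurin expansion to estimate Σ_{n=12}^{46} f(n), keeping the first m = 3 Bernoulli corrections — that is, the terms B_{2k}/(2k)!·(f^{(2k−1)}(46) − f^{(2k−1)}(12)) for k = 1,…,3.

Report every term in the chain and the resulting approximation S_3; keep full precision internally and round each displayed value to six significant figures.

Integral: ∫_12^46 1/x^3 dx = 0.00323593.
Endpoint term: (f(12) + f(46))/2 = (0.000578704 + 1.02737e-05)/2 = 0.000294489.
So far: 0.00353042.
Order-1 term: 1/12 · (-6.70023e-07 − (-0.000144676)) = 1.20005e-05.
Partial sum through k=1: 0.00354242.
Order-2 term: −1/720 · (-6.33292e-09 − (-2.00939e-05)) = -2.78994e-08.
Partial sum through k=2: 0.00354239.
Order-3 term: 1/30240 · (-1.25701e-10 − (-5.86071e-06)) = 1.93803e-10.

S_3 ≈ 0.00354239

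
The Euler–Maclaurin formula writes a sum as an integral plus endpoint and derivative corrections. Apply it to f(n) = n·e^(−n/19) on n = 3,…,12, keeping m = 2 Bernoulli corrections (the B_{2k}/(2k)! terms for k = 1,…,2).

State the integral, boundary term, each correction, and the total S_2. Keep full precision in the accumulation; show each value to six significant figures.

∫_3^12 x·e^(−x/19) dx evaluates to 43.7451.
½[f(3) + f(12)] = ½[2.56182 + 6.38102] = 4.47142.
So far: 48.2165.
k=1: B_{2}/(2)! × [f^{(1)}(12) − f^{(1)}(3)] = 1/12 × (0.195908 − 0.719107) = -0.0435999.
After k=1: 48.1729.
k=2: B_{4}/(4)! × [f^{(3)}(12) − f^{(3)}(3)] = −1/720 × (0.00348867 − 0.00672295) = 4.49205e-06.

S_2 ≈ 48.1730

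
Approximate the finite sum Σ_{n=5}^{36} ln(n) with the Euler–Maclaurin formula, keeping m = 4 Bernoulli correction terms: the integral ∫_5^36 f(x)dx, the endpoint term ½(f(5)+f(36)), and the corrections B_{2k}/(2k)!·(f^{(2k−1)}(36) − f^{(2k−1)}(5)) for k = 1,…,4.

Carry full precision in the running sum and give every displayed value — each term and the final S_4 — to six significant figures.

S_4 ≈ 92.5416

The integral term ∫_5^36 ln(x) dx = 89.9595.
½[f(5) + f(36)] = ½[1.60944 + 3.58352] = 2.59648.
Integral + boundary = 92.5560.
k=1: B_{2}/(2)! × [f^{(1)}(36) − f^{(1)}(5)] = 1/12 × (0.0277778 − 0.200000) = -0.0143519.
Partial sum through k=1: 92.5416.
k=2: B_{4}/(4)! × [f^{(3)}(36) − f^{(3)}(5)] = −1/720 × (4.28669e-05 − 0.0160000) = 2.21627e-05.
Partial sum through k=2: 92.5416.
k=3: B_{6}/(6)! × [f^{(5)}(36) − f^{(5)}(5)] = 1/30240 × (3.96916e-07 − 0.00768000) = -2.53955e-07.
Partial sum through k=3: 92.5416.
k=4: B_{8}/(8)! × [f^{(7)}(36) − f^{(7)}(5)] = −1/1209600 × (9.18787e-09 − 0.00921600) = 7.61904e-09.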